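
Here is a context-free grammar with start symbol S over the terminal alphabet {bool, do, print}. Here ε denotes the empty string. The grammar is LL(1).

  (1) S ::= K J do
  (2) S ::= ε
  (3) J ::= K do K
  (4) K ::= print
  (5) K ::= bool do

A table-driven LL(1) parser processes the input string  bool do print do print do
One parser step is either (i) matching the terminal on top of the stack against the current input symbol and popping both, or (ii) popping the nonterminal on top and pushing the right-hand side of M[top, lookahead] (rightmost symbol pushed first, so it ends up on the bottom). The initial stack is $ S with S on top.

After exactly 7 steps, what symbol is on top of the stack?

     Stack            Input                        Action
  1  $ S              bool do print do print do $  expand S ::= K J do
  2  $ do J K         bool do print do print do $  expand K ::= bool do
  3  $ do J do bool   bool do print do print do $  match bool
  4  $ do J do        do print do print do $       match do
  5  $ do J           print do print do $          expand J ::= K do K
  6  $ do K do K      print do print do $          expand K ::= print
  7  $ do K do print  print do print do $          match print
Stack after step 7: $ do K do (top = do).

do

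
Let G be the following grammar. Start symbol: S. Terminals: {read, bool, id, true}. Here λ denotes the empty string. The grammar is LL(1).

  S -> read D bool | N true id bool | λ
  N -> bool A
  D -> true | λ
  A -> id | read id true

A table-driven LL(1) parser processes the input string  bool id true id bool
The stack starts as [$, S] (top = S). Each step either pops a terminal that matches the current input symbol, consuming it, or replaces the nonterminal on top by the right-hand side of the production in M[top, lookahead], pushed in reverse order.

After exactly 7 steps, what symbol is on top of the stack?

bool

step 1: stack=$ S  input=bool id true id bool $  — expand S -> N true id bool
step 2: stack=$ bool id true N  input=bool id true id bool $  — expand N -> bool A
step 3: stack=$ bool id true A bool  input=bool id true id bool $  — match bool
step 4: stack=$ bool id true A  input=id true id bool $  — expand A -> id
step 5: stack=$ bool id true id  input=id true id bool $  — match id
step 6: stack=$ bool id true  input=true id bool $  — match true
step 7: stack=$ bool id  input=id bool $  — match id
Stack after step 7: $ bool (top = bool).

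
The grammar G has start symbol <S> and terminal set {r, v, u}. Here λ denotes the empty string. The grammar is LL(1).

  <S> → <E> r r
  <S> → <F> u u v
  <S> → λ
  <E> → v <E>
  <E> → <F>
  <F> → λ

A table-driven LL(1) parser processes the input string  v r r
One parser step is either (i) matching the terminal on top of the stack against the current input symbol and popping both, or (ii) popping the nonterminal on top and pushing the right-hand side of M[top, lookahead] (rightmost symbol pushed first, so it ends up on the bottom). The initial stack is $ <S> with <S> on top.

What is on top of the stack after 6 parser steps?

     Stack        Input    Action
  1  $ <S>        v r r $  expand <S> → <E> r r
  2  $ r r <E>    v r r $  expand <E> → v <E>
  3  $ r r <E> v  v r r $  match v
  4  $ r r <E>    r r $    expand <E> → <F>
  5  $ r r <F>    r r $    expand <F> → λ
  6  $ r r        r r $    match r
Stack after step 6: $ r (top = r).

r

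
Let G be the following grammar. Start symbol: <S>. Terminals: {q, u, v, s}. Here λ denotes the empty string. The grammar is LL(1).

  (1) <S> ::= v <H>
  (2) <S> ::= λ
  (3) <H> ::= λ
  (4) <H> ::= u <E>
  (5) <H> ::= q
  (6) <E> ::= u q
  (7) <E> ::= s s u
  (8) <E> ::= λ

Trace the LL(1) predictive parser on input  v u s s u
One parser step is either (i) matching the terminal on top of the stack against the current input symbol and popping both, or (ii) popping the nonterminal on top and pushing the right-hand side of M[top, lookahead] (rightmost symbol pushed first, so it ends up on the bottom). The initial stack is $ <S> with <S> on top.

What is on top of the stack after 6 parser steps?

     Stack    Input        Action
  1  $ <S>    v u s s u $  expand <S> ::= v <H>
  2  $ <H> v  v u s s u $  match v
  3  $ <H>    u s s u $    expand <H> ::= u <E>
  4  $ <E> u  u s s u $    match u
  5  $ <E>    s s u $      expand <E> ::= s s u
  6  $ u s s  s s u $      match s
Stack after step 6: $ u s (top = s).

s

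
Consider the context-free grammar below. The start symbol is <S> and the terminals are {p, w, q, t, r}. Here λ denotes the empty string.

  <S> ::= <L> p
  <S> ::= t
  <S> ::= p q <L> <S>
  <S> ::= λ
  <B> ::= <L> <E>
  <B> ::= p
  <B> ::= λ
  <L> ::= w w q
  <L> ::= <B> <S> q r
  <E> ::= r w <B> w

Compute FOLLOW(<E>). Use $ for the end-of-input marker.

FIRST(<E>) = {r}
FIRST(<S>) = {λ, p, q, t, w}  (via <L> p)
FIRST(<B>) = {λ, p, q, t, w}  (via <L> <E>)
FIRST(<L>) = {p, q, t, w}  (via <B> <S> q r)
FOLLOW(<S>) includes $ since <S> is the start symbol.
FOLLOW(<S>): in <S>::=p q <L> <S>, the suffix after <S> is empty (adds nothing new); in <L>::=<B> <S> q r, <S> is followed by q r with FIRST {q}. Thus FOLLOW(<S>) = {$, q}.
FOLLOW(<B>): in <L>::=<B> <S> q r, <B> is followed by <S> q r with FIRST {p, q, t, w}; in <E>::=r w <B> w, <B> is followed by w with FIRST {w}. Thus FOLLOW(<B>) = {p, q, t, w}.
FOLLOW(<L>): in <S>::=<L> p, <L> is followed by p with FIRST {p}; in <S>::=p q <L> <S>, <L> is followed by <S> with FIRST {λ, p, q, t, w}; in <S>::=p q <L> <S>, the suffix after <L> is nullable, so FOLLOW(<L>) ⊇ FOLLOW(<S>) = {$, q}; in <B>::=<L> <E>, <L> is followed by <E> with FIRST {r}. Thus FOLLOW(<L>) = {$, p, q, r, t, w}.
FOLLOW(<E>): in <B>::=<L> <E>, the suffix after <E> is empty, so FOLLOW(<E>) ⊇ FOLLOW(<B>) = {p, q, t, w}. Thus FOLLOW(<E>) = {p, q, t, w}.

{p, q, t, w}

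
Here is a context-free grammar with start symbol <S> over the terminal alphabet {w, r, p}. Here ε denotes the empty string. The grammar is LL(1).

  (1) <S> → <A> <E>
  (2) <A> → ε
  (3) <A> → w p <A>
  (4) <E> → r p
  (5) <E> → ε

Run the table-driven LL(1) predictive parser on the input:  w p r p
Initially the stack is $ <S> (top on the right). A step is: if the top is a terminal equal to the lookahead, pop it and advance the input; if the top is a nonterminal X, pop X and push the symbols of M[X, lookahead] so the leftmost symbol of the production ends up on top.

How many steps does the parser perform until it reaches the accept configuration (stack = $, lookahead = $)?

     Stack          Input      Action
  1  $ <S>          w p r p $  expand <S> → <A> <E>
  2  $ <E> <A>      w p r p $  expand <A> → w p <A>
  3  $ <E> <A> p w  w p r p $  match w
  4  $ <E> <A> p    p r p $    match p
  5  $ <E> <A>      r p $      expand <A> → ε
  6  $ <E>          r p $      expand <E> → r p
  7  $ p r          r p $      match r
  8  $ p            p $        match p
Accept reached after 8 steps.

8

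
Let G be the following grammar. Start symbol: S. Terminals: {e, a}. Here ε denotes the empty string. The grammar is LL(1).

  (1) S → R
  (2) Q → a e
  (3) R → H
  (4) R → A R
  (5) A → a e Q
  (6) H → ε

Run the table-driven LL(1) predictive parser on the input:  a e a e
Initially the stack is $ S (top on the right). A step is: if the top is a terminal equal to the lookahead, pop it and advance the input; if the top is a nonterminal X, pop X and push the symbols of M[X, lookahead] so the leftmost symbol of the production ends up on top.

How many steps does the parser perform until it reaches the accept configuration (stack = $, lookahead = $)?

      Stack      Input      Action
   1  $ S        a e a e $  expand S → R
   2  $ R        a e a e $  expand R → A R
   3  $ R A      a e a e $  expand A → a e Q
   4  $ R Q e a  a e a e $  match a
   5  $ R Q e    e a e $    match e
   6  $ R Q      a e $      expand Q → a e
   7  $ R e a    a e $      match a
   8  $ R e      e $        match e
   9  $ R        $          expand R → H
  10  $ H        $          expand H → ε
Accept reached after 10 steps.

10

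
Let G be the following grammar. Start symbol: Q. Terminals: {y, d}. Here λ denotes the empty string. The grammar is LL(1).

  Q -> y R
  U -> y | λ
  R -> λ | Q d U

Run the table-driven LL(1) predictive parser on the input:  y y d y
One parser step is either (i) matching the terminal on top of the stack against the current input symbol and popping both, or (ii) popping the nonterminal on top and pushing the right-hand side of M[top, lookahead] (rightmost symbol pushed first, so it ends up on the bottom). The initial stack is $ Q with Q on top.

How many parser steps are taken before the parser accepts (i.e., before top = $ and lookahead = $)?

9

     Stack      Input      Action
  1  $ Q        y y d y $  expand Q -> y R
  2  $ R y      y y d y $  match y
  3  $ R        y d y $    expand R -> Q d U
  4  $ U d Q    y d y $    expand Q -> y R
  5  $ U d R y  y d y $    match y
  6  $ U d R    d y $      expand R -> λ
  7  $ U d      d y $      match d
  8  $ U        y $        expand U -> y
  9  $ y        y $        match y
Accept reached after 9 steps.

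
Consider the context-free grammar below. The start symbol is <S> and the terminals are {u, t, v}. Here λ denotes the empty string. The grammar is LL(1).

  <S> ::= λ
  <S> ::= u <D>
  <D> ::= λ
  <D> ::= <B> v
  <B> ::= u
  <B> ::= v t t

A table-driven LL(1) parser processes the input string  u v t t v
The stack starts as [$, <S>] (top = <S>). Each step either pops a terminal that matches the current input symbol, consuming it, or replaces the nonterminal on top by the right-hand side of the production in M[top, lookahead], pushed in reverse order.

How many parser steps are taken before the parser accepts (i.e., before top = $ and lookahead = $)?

8

     Stack      Input        Action
  1  $ <S>      u v t t v $  expand <S> ::= u <D>
  2  $ <D> u    u v t t v $  match u
  3  $ <D>      v t t v $    expand <D> ::= <B> v
  4  $ v <B>    v t t v $    expand <B> ::= v t t
  5  $ v t t v  v t t v $    match v
  6  $ v t t    t t v $      match t
  7  $ v t      t v $        match t
  8  $ v        v $          match v
Accept reached after 8 steps.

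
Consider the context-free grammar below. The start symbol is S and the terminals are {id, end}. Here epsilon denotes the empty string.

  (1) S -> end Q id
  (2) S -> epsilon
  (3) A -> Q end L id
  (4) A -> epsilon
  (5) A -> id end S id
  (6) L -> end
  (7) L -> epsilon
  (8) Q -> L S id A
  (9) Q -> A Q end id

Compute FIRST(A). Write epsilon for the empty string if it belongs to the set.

FIRST(S): from S->end Q id we get {end}; from S->epsilon we get {epsilon}. So FIRST(S) = {epsilon, end}.
FIRST(L): from L->end we get {end}; from L->epsilon we get {epsilon}. So FIRST(L) = {epsilon, end}.
FIRST(A): from A->Q end L id we get {end, id}; from A->epsilon we get {epsilon}; from A->id end S id we get {id}. So FIRST(A) = {epsilon, end, id}.
FIRST(Q): from Q->L S id A we get {end, id}; from Q->A Q end id we get {end, id}. So FIRST(Q) = {end, id}.

{epsilon, end, id}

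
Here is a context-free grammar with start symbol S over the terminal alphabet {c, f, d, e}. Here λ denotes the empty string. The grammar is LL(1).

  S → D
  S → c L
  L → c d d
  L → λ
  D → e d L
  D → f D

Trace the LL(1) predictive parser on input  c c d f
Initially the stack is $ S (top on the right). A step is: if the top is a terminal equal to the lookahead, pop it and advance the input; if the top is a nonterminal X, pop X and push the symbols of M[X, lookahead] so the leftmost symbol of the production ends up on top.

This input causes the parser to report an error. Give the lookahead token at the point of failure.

step 1: stack=$ S  input=c c d f $  — expand S → c L
step 2: stack=$ L c  input=c c d f $  — match c
step 3: stack=$ L  input=c d f $  — expand L → c d d
step 4: stack=$ d d c  input=c d f $  — match c
step 5: stack=$ d d  input=d f $  — match d
step 6: stack=$ d  input=f $  — error: top is terminal d but lookahead is f

f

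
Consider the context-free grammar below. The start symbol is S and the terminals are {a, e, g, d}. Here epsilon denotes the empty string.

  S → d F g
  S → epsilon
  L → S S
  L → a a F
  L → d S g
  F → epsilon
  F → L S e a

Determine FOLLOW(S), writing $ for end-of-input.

FIRST(S) = {epsilon, d}
FIRST(L) = {epsilon, a, d}  (via S S)
FIRST(F) = {epsilon, a, d, e}  (via L S e a)
FOLLOW(S) includes $ since S is the start symbol.
FOLLOW(L): in F→L S e a, L is followed by S e a with FIRST {d, e}. Thus FOLLOW(L) = {d, e}.
FOLLOW(S): in L→S S (occurrence 1), S is followed by S with FIRST {epsilon, d}; in L→S S (occurrence 1), the suffix after S is nullable, so FOLLOW(S) ⊇ FOLLOW(L) = {d, e}; in L→S S (occurrence 2), the suffix after S is empty, so FOLLOW(S) ⊇ FOLLOW(L) = {d, e}; in L→d S g, S is followed by g with FIRST {g}; in F→L S e a, S is followed by e a with FIRST {e}. Thus FOLLOW(S) = {$, d, e, g}.
FOLLOW(F): in S→d F g, F is followed by g with FIRST {g}; in L→a a F, the suffix after F is empty, so FOLLOW(F) ⊇ FOLLOW(L) = {d, e}. Thus FOLLOW(F) = {d, e, g}.

{$, d, e, g}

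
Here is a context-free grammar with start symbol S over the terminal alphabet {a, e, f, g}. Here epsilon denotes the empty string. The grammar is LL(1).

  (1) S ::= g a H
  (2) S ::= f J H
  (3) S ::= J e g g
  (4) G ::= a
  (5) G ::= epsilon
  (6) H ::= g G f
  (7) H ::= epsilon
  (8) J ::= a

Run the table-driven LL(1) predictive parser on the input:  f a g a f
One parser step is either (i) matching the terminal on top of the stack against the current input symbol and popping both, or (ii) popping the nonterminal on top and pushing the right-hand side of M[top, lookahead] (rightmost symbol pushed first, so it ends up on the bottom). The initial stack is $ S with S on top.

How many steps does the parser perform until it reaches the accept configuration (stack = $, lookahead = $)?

9

step 1: stack=$ S  input=f a g a f $  — expand S ::= f J H
step 2: stack=$ H J f  input=f a g a f $  — match f
step 3: stack=$ H J  input=a g a f $  — expand J ::= a
step 4: stack=$ H a  input=a g a f $  — match a
step 5: stack=$ H  input=g a f $  — expand H ::= g G f
step 6: stack=$ f G g  input=g a f $  — match g
step 7: stack=$ f G  input=a f $  — expand G ::= a
step 8: stack=$ f a  input=a f $  — match a
step 9: stack=$ f  input=f $  — match f
Accept reached after 9 steps.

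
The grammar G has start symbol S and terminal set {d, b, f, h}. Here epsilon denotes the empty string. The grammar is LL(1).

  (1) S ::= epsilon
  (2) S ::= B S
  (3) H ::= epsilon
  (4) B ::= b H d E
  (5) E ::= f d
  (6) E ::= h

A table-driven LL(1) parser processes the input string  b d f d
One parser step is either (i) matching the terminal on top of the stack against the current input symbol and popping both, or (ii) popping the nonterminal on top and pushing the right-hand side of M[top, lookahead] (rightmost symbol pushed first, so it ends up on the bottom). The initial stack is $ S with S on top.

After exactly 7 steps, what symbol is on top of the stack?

d

step 1: stack=$ S  input=b d f d $  — expand S ::= B S
step 2: stack=$ S B  input=b d f d $  — expand B ::= b H d E
step 3: stack=$ S E d H b  input=b d f d $  — match b
step 4: stack=$ S E d H  input=d f d $  — expand H ::= epsilon
step 5: stack=$ S E d  input=d f d $  — match d
step 6: stack=$ S E  input=f d $  — expand E ::= f d
step 7: stack=$ S d f  input=f d $  — match f
Stack after step 7: $ S d (top = d).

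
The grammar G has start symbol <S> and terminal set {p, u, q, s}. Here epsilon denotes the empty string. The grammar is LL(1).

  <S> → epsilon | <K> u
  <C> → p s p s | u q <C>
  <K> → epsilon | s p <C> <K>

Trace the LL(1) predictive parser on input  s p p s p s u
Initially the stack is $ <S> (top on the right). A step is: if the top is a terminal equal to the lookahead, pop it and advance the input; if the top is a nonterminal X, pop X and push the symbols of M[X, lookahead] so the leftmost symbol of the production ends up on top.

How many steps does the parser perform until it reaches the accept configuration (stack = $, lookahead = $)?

11

      Stack            Input            Action
   1  $ <S>            s p p s p s u $  expand <S> → <K> u
   2  $ u <K>          s p p s p s u $  expand <K> → s p <C> <K>
   3  $ u <K> <C> p s  s p p s p s u $  match s
   4  $ u <K> <C> p    p p s p s u $    match p
   5  $ u <K> <C>      p s p s u $      expand <C> → p s p s
   6  $ u <K> s p s p  p s p s u $      match p
   7  $ u <K> s p s    s p s u $        match s
   8  $ u <K> s p      p s u $          match p
   9  $ u <K> s        s u $            match s
  10  $ u <K>          u $              expand <K> → epsilon
  11  $ u              u $              match u
Accept reached after 11 steps.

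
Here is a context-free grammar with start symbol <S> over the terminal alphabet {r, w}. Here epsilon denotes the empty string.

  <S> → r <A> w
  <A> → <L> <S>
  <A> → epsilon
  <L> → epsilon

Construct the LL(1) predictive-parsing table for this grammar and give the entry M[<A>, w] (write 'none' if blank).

<A> → epsilon

FIRST(<S>): from <S>→r <A> w we get {r}. So FIRST(<S>) = {r}.
FIRST(<L>): from <L>→epsilon we get {epsilon}. So FIRST(<L>) = {epsilon}.
FIRST(<A>): from <A>→<L> <S> we get {r}; from <A>→epsilon we get {epsilon}. So FIRST(<A>) = {epsilon, r}.
FOLLOW(<S>) includes $ since <S> is the start symbol.
FOLLOW(<A>): in <S>→r <A> w, <A> is followed by w with FIRST {w}. Thus FOLLOW(<A>) = {w}.
For <A> → <L> <S>: FIRST(<L> <S>) = {r}, so it goes in M[<A>, t] for t ∈ {r}.
For <A> → epsilon: FIRST(epsilon) = {epsilon}, so it goes in M[<A>, t] for t ∈ {}; since epsilon ∈ FIRST, also for every t ∈ FOLLOW(<A>) = {w}.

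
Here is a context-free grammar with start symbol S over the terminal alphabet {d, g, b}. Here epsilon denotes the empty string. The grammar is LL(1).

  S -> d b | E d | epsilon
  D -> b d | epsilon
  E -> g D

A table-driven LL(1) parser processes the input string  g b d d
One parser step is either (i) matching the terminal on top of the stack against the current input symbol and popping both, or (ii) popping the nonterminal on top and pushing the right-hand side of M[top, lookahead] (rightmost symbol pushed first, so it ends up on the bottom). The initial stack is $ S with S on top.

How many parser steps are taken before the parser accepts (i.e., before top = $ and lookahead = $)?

step 1: stack=$ S  input=g b d d $  — expand S -> E d
step 2: stack=$ d E  input=g b d d $  — expand E -> g D
step 3: stack=$ d D g  input=g b d d $  — match g
step 4: stack=$ d D  input=b d d $  — expand D -> b d
step 5: stack=$ d d b  input=b d d $  — match b
step 6: stack=$ d d  input=d d $  — match d
step 7: stack=$ d  input=d $  — match d
Accept reached after 7 steps.

7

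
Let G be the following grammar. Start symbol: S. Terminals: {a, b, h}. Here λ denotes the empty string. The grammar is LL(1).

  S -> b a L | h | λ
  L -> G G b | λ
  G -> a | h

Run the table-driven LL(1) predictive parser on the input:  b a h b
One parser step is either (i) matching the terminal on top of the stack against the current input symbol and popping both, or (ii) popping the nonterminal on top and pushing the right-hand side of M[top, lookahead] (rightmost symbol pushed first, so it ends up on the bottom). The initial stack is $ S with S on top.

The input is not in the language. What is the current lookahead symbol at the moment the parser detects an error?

step 1: stack=$ S  input=b a h b $  — expand S -> b a L
step 2: stack=$ L a b  input=b a h b $  — match b
step 3: stack=$ L a  input=a h b $  — match a
step 4: stack=$ L  input=h b $  — expand L -> G G b
step 5: stack=$ b G G  input=h b $  — expand G -> h
step 6: stack=$ b G h  input=h b $  — match h
step 7: stack=$ b G  input=b $  — error: M[G, b] is empty

b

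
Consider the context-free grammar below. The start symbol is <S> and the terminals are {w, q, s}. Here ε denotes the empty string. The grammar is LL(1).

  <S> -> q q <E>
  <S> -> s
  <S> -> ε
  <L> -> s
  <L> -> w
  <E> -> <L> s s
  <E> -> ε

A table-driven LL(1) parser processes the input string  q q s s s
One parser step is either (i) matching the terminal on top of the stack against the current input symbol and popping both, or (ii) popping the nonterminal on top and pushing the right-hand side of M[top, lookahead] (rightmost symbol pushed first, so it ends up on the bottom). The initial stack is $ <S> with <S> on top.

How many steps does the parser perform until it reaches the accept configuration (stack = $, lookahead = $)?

8

     Stack      Input        Action
  1  $ <S>      q q s s s $  expand <S> -> q q <E>
  2  $ <E> q q  q q s s s $  match q
  3  $ <E> q    q s s s $    match q
  4  $ <E>      s s s $      expand <E> -> <L> s s
  5  $ s s <L>  s s s $      expand <L> -> s
  6  $ s s s    s s s $      match s
  7  $ s s      s s $        match s
  8  $ s        s $          match s
Accept reached after 8 steps.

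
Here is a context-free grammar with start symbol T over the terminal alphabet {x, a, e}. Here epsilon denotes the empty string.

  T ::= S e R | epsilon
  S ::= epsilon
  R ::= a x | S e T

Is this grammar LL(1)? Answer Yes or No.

FIRST(T) = {epsilon, e}
FIRST(S) = {epsilon}
FIRST(R) = {a, e}
FOLLOW(T) = {$}
FOLLOW(S) = {e}
FOLLOW(R) = {$}
Each cell of M receives at most one production.

Yes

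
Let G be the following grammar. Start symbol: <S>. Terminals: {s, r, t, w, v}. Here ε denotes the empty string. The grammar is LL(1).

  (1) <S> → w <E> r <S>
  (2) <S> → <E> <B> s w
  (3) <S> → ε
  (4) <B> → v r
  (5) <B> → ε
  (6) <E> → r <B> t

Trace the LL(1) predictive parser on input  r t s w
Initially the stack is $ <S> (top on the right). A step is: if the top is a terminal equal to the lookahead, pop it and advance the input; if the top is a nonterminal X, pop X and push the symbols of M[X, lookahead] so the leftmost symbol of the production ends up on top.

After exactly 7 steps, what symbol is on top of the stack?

w

step 1: stack=$ <S>  input=r t s w $  — expand <S> → <E> <B> s w
step 2: stack=$ w s <B> <E>  input=r t s w $  — expand <E> → r <B> t
step 3: stack=$ w s <B> t <B> r  input=r t s w $  — match r
step 4: stack=$ w s <B> t <B>  input=t s w $  — expand <B> → ε
step 5: stack=$ w s <B> t  input=t s w $  — match t
step 6: stack=$ w s <B>  input=s w $  — expand <B> → ε
step 7: stack=$ w s  input=s w $  — match s
Stack after step 7: $ w (top = w).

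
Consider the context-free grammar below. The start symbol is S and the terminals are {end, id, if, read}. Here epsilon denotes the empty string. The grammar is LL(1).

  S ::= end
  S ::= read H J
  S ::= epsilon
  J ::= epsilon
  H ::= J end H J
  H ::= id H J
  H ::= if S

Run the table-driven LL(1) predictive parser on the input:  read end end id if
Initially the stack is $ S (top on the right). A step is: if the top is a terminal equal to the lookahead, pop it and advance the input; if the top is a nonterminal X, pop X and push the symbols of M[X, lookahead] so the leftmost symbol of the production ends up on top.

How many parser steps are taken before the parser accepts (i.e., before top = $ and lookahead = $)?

step 1: stack=$ S  input=read end end id if $  — expand S ::= read H J
step 2: stack=$ J H read  input=read end end id if $  — match read
step 3: stack=$ J H  input=end end id if $  — expand H ::= J end H J
step 4: stack=$ J J H end J  input=end end id if $  — expand J ::= epsilon
step 5: stack=$ J J H end  input=end end id if $  — match end
step 6: stack=$ J J H  input=end id if $  — expand H ::= J end H J
step 7: stack=$ J J J H end J  input=end id if $  — expand J ::= epsilon
step 8: stack=$ J J J H end  input=end id if $  — match end
step 9: stack=$ J J J H  input=id if $  — expand H ::= id H J
step 10: stack=$ J J J J H id  input=id if $  — match id
step 11: stack=$ J J J J H  input=if $  — expand H ::= if S
step 12: stack=$ J J J J S if  input=if $  — match if
step 13: stack=$ J J J J S  input=$  — expand S ::= epsilon
step 14: stack=$ J J J J  input=$  — expand J ::= epsilon
step 15: stack=$ J J J  input=$  — expand J ::= epsilon
step 16: stack=$ J J  input=$  — expand J ::= epsilon
step 17: stack=$ J  input=$  — expand J ::= epsilon
Accept reached after 17 steps.

17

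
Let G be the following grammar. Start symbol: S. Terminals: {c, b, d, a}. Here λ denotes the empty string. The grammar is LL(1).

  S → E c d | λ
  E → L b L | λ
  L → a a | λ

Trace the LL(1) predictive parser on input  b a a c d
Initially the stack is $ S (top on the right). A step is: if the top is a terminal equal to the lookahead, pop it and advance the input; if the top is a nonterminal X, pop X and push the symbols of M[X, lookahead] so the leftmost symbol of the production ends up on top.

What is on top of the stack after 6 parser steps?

     Stack        Input        Action
  1  $ S          b a a c d $  expand S → E c d
  2  $ d c E      b a a c d $  expand E → L b L
  3  $ d c L b L  b a a c d $  expand L → λ
  4  $ d c L b    b a a c d $  match b
  5  $ d c L      a a c d $    expand L → a a
  6  $ d c a a    a a c d $    match a
Stack after step 6: $ d c a (top = a).

a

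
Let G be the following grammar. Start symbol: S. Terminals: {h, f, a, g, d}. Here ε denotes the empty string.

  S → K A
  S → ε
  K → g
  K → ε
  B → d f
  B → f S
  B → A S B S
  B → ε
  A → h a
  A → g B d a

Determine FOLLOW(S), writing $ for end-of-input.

FIRST(K): from K→g we get {g}; from K→ε we get {ε}. So FIRST(K) = {ε, g}.
FIRST(A): from A→h a we get {h}; from A→g B d a we get {g}. So FIRST(A) = {g, h}.
FIRST(S): from S→K A we get {g, h}; from S→ε we get {ε}. So FIRST(S) = {ε, g, h}.
FIRST(B): from B→d f we get {d}; from B→f S we get {f}; from B→A S B S we get {g, h}; from B→ε we get {ε}. So FIRST(B) = {ε, d, f, g, h}.
FOLLOW(S) includes $ since S is the start symbol.
FOLLOW(K): in S→K A, K is followed by A with FIRST {g, h}. Thus FOLLOW(K) = {g, h}.
FOLLOW(B): in B→A S B S, B is followed by S with FIRST {ε, g, h}; in B→A S B S, the suffix after B is nullable (adds nothing new); in A→g B d a, B is followed by d a with FIRST {d}. Thus FOLLOW(B) = {d, g, h}.
FOLLOW(S): in B→f S, the suffix after S is empty, so FOLLOW(S) ⊇ FOLLOW(B) = {d, g, h}; in B→A S B S (occurrence 1), S is followed by B S with FIRST {ε, d, f, g, h}; in B→A S B S (occurrence 1), the suffix after S is nullable, so FOLLOW(S) ⊇ FOLLOW(B) = {d, g, h}; in B→A S B S (occurrence 2), the suffix after S is empty, so FOLLOW(S) ⊇ FOLLOW(B) = {d, g, h}. Thus FOLLOW(S) = {$, d, f, g, h}.
FOLLOW(A): in S→K A, the suffix after A is empty, so FOLLOW(A) ⊇ FOLLOW(S) = {$, d, f, g, h}; in B→A S B S, A is followed by S B S with FIRST {ε, d, f, g, h}; in B→A S B S, the suffix after A is nullable, so FOLLOW(A) ⊇ FOLLOW(B) = {d, g, h}. Thus FOLLOW(A) = {$, d, f, g, h}.

{$, d, f, g, h}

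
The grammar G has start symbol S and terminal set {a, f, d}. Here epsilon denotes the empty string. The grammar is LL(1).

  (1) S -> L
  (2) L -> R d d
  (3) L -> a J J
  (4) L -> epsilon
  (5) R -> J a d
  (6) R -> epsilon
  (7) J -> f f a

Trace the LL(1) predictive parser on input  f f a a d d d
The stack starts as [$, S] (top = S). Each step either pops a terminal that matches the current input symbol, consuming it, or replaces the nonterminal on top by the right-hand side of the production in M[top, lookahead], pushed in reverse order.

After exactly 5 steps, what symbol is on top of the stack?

f

     Stack            Input            Action
  1  $ S              f f a a d d d $  expand S -> L
  2  $ L              f f a a d d d $  expand L -> R d d
  3  $ d d R          f f a a d d d $  expand R -> J a d
  4  $ d d d a J      f f a a d d d $  expand J -> f f a
  5  $ d d d a a f f  f f a a d d d $  match f
Stack after step 5: $ d d d a a f (top = f).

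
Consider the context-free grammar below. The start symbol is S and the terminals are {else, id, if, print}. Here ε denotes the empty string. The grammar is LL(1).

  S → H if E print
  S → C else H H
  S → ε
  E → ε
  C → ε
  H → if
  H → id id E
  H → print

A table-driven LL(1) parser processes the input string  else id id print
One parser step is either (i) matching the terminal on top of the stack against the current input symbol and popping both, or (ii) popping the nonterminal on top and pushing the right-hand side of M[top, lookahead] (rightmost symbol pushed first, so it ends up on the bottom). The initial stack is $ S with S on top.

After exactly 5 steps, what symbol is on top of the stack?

     Stack         Input               Action
  1  $ S           else id id print $  expand S → C else H H
  2  $ H H else C  else id id print $  expand C → ε
  3  $ H H else    else id id print $  match else
  4  $ H H         id id print $       expand H → id id E
  5  $ H E id id   id id print $       match id
Stack after step 5: $ H E id (top = id).

id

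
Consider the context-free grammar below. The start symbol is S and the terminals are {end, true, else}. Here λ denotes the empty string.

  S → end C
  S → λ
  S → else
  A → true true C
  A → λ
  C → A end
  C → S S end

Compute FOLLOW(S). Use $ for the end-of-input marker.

FIRST(S) = {λ, else, end}
FIRST(A) = {λ, true}
FIRST(C) = {else, end, true}  (via A end, S S end)
FOLLOW(S) includes $ since S is the start symbol.
FOLLOW(S): in C→S S end (occurrence 1), S is followed by S end with FIRST {else, end}; in C→S S end (occurrence 2), S is followed by end with FIRST {end}. Thus FOLLOW(S) = {$, else, end}.
FOLLOW(A): in C→A end, A is followed by end with FIRST {end}. Thus FOLLOW(A) = {end}.
FOLLOW(C): in S→end C, the suffix after C is empty, so FOLLOW(C) ⊇ FOLLOW(S) = {$, else, end}; in A→true true C, the suffix after C is empty, so FOLLOW(C) ⊇ FOLLOW(A) = {end}. Thus FOLLOW(C) = {$, else, end}.

{$, else, end}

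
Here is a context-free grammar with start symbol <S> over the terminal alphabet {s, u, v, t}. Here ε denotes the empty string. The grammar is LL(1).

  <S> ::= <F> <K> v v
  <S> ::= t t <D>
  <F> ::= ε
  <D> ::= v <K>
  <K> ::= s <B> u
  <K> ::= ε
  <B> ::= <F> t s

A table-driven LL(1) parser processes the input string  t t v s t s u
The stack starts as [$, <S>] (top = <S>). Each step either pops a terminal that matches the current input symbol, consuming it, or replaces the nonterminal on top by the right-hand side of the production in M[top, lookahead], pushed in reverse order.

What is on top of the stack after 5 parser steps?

step 1: stack=$ <S>  input=t t v s t s u $  — expand <S> ::= t t <D>
step 2: stack=$ <D> t t  input=t t v s t s u $  — match t
step 3: stack=$ <D> t  input=t v s t s u $  — match t
step 4: stack=$ <D>  input=v s t s u $  — expand <D> ::= v <K>
step 5: stack=$ <K> v  input=v s t s u $  — match v
Stack after step 5: $ <K> (top = <K>).

<K>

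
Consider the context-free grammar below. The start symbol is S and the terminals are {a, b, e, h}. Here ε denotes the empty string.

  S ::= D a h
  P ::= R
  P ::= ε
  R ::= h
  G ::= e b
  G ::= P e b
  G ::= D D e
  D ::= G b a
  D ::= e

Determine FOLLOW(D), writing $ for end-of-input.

FIRST(R) = {h}
FIRST(P) = {ε, h}  (via R)
FIRST(S) = {e, h}  (via D a h)
FIRST(G) = {e, h}  (via P e b, D D e)
FIRST(D) = {e, h}  (via G b a)
FOLLOW(S) includes $ since S is the start symbol.
FOLLOW(S): S appears on no right-hand side. Thus FOLLOW(S) = {$}.
FOLLOW(P): in G::=P e b, P is followed by e b with FIRST {e}. Thus FOLLOW(P) = {e}.
FOLLOW(R): in P::=R, the suffix after R is empty, so FOLLOW(R) ⊇ FOLLOW(P) = {e}. Thus FOLLOW(R) = {e}.
FOLLOW(G): in D::=G b a, G is followed by b a with FIRST {b}. Thus FOLLOW(G) = {b}.
FOLLOW(D): in S::=D a h, D is followed by a h with FIRST {a}; in G::=D D e (occurrence 1), D is followed by D e with FIRST {e, h}; in G::=D D e (occurrence 2), D is followed by e with FIRST {e}. Thus FOLLOW(D) = {a, e, h}.

{a, e, h}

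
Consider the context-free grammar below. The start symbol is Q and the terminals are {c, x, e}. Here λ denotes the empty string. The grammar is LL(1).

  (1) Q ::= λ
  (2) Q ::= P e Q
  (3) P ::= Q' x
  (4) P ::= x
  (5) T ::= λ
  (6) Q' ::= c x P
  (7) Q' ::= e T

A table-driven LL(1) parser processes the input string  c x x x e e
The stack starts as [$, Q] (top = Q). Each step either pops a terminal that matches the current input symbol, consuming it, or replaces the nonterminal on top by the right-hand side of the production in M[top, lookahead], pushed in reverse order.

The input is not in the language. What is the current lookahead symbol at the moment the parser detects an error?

      Stack          Input          Action
   1  $ Q            c x x x e e $  expand Q ::= P e Q
   2  $ Q e P        c x x x e e $  expand P ::= Q' x
   3  $ Q e x Q'     c x x x e e $  expand Q' ::= c x P
   4  $ Q e x P x c  c x x x e e $  match c
   5  $ Q e x P x    x x x e e $    match x
   6  $ Q e x P      x x e e $      expand P ::= x
   7  $ Q e x x      x x e e $      match x
   8  $ Q e x        x e e $        match x
   9  $ Q e          e e $          match e
  10  $ Q            e $            expand Q ::= P e Q
  11  $ Q e P        e $            expand P ::= Q' x
  12  $ Q e x Q'     e $            expand Q' ::= e T
  13  $ Q e x T e    e $            match e
  14  $ Q e x T      $              error: M[T, $] is empty

$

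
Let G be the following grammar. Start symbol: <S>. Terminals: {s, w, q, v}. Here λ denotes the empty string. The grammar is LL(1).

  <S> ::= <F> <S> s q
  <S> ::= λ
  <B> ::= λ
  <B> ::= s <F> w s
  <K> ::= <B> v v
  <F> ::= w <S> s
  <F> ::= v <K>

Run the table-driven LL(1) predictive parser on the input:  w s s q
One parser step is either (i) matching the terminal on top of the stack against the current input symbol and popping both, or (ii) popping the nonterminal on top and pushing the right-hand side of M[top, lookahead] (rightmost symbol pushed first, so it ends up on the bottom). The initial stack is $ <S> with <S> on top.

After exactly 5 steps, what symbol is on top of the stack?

<S>

step 1: stack=$ <S>  input=w s s q $  — expand <S> ::= <F> <S> s q
step 2: stack=$ q s <S> <F>  input=w s s q $  — expand <F> ::= w <S> s
step 3: stack=$ q s <S> s <S> w  input=w s s q $  — match w
step 4: stack=$ q s <S> s <S>  input=s s q $  — expand <S> ::= λ
step 5: stack=$ q s <S> s  input=s s q $  — match s
Stack after step 5: $ q s <S> (top = <S>).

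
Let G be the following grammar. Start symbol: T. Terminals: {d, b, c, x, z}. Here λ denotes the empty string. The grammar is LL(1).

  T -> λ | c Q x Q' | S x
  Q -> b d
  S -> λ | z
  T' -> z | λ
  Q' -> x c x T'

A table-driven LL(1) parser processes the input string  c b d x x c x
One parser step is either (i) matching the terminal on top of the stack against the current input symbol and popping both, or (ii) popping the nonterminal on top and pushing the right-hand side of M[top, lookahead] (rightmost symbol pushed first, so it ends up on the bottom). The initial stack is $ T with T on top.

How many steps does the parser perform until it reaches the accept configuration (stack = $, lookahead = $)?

      Stack       Input            Action
   1  $ T         c b d x x c x $  expand T -> c Q x Q'
   2  $ Q' x Q c  c b d x x c x $  match c
   3  $ Q' x Q    b d x x c x $    expand Q -> b d
   4  $ Q' x d b  b d x x c x $    match b
   5  $ Q' x d    d x x c x $      match d
   6  $ Q' x      x x c x $        match x
   7  $ Q'        x c x $          expand Q' -> x c x T'
   8  $ T' x c x  x c x $          match x
   9  $ T' x c    c x $            match c
  10  $ T' x      x $              match x
  11  $ T'        $                expand T' -> λ
Accept reached after 11 steps.

11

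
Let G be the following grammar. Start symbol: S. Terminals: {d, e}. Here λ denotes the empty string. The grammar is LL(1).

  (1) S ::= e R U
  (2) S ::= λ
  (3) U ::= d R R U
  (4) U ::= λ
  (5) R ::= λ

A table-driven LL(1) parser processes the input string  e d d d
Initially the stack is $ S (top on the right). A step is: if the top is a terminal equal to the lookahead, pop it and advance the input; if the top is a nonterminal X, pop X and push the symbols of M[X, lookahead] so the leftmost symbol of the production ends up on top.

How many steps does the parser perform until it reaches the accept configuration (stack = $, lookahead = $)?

step 1: stack=$ S  input=e d d d $  — expand S ::= e R U
step 2: stack=$ U R e  input=e d d d $  — match e
step 3: stack=$ U R  input=d d d $  — expand R ::= λ
step 4: stack=$ U  input=d d d $  — expand U ::= d R R U
step 5: stack=$ U R R d  input=d d d $  — match d
step 6: stack=$ U R R  input=d d $  — expand R ::= λ
step 7: stack=$ U R  input=d d $  — expand R ::= λ
step 8: stack=$ U  input=d d $  — expand U ::= d R R U
step 9: stack=$ U R R d  input=d d $  — match d
step 10: stack=$ U R R  input=d $  — expand R ::= λ
step 11: stack=$ U R  input=d $  — expand R ::= λ
step 12: stack=$ U  input=d $  — expand U ::= d R R U
step 13: stack=$ U R R d  input=d $  — match d
step 14: stack=$ U R R  input=$  — expand R ::= λ
step 15: stack=$ U R  input=$  — expand R ::= λ
step 16: stack=$ U  input=$  — expand U ::= λ
Accept reached after 16 steps.

16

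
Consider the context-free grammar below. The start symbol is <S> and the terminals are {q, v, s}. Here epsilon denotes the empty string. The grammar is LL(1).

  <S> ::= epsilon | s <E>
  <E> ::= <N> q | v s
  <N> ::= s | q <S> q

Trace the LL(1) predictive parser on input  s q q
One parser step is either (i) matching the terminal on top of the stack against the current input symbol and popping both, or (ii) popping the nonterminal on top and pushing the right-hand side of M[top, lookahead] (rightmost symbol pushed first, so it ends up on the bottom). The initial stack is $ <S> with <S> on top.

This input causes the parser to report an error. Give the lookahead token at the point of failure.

step 1: stack=$ <S>  input=s q q $  — expand <S> ::= s <E>
step 2: stack=$ <E> s  input=s q q $  — match s
step 3: stack=$ <E>  input=q q $  — expand <E> ::= <N> q
step 4: stack=$ q <N>  input=q q $  — expand <N> ::= q <S> q
step 5: stack=$ q q <S> q  input=q q $  — match q
step 6: stack=$ q q <S>  input=q $  — expand <S> ::= epsilon
step 7: stack=$ q q  input=q $  — match q
step 8: stack=$ q  input=$  — error: top is terminal q but lookahead is $

$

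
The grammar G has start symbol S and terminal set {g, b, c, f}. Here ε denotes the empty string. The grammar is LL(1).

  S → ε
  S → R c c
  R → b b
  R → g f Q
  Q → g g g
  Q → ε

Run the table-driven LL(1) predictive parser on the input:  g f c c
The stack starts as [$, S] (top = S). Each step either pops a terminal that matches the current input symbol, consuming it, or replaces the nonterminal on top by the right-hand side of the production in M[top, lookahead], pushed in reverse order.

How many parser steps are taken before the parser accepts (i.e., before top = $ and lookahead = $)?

7

     Stack        Input      Action
  1  $ S          g f c c $  expand S → R c c
  2  $ c c R      g f c c $  expand R → g f Q
  3  $ c c Q f g  g f c c $  match g
  4  $ c c Q f    f c c $    match f
  5  $ c c Q      c c $      expand Q → ε
  6  $ c c        c c $      match c
  7  $ c          c $        match c
Accept reached after 7 steps.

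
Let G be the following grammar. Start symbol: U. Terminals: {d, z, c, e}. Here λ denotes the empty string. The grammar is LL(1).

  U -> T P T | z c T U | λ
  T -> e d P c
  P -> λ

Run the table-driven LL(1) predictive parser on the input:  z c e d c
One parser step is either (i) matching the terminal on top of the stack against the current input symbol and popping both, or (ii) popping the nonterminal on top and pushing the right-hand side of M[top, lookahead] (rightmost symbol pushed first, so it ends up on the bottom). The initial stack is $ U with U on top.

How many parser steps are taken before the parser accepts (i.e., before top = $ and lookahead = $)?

9

     Stack        Input        Action
  1  $ U          z c e d c $  expand U -> z c T U
  2  $ U T c z    z c e d c $  match z
  3  $ U T c      c e d c $    match c
  4  $ U T        e d c $      expand T -> e d P c
  5  $ U c P d e  e d c $      match e
  6  $ U c P d    d c $        match d
  7  $ U c P      c $          expand P -> λ
  8  $ U c        c $          match c
  9  $ U          $            expand U -> λ
Accept reached after 9 steps.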